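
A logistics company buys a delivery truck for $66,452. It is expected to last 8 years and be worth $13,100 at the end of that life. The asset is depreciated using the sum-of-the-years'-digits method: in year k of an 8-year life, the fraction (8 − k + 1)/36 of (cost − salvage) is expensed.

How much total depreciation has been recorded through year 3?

Depreciable base = $66,452 − $13,100 = $53,352.
Sum of the years' digits = 8+7+6+5+4+3+2+1 = 36.
Year 1: $53,352 × 8/36 = $11,856. Book value $54,596.
Year 2: $53,352 × 7/36 = $10,374. Book value $44,222.
Year 3: $53,352 × 6/36 = $8,892. Book value $35,330.
Accumulated through year 3 = $66,452 − $35,330 = $31,122.

$31,122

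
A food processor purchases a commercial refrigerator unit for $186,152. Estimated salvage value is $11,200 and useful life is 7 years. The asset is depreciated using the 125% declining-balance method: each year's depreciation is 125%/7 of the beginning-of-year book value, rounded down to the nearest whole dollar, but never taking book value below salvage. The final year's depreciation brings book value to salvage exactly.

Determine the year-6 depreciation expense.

$12,431

Depreciable base = $186,152 − $11,200 = $174,952.
Year 1: ⌊$186,152 × 125%/7⌋ = $33,241. Book value $152,911.
Year 2: ⌊$152,911 × 125%/7⌋ = $27,305. Book value $125,606.
Year 3: ⌊$125,606 × 125%/7⌋ = $22,429. Book value $103,177.
Year 4: ⌊$103,177 × 125%/7⌋ = $18,424. Book value $84,753.
Year 5: ⌊$84,753 × 125%/7⌋ = $15,134. Book value $69,619.
Year 6: ⌊$69,619 × 125%/7⌋ = $12,431. Book value $57,188.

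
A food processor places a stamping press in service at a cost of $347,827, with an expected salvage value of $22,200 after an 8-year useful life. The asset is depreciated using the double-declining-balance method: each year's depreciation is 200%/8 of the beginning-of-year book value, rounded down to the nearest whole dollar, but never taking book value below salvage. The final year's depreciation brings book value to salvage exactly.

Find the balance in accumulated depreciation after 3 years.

Depreciable base = $347,827 − $22,200 = $325,627.
Year 1: ⌊$347,827 × 200%/8⌋ = $86,956. Book value $260,871.
Year 2: ⌊$260,871 × 200%/8⌋ = $65,217. Book value $195,654.
Year 3: ⌊$195,654 × 200%/8⌋ = $48,913. Book value $146,741.
Accumulated through year 3 = $347,827 − $146,741 = $201,086.

$201,086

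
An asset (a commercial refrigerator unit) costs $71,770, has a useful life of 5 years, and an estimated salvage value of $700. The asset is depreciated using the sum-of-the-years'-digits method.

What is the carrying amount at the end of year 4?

Depreciable base = $71,770 − $700 = $71,070.
Sum of the years' digits = 5+4+3+2+1 = 15.
Year 1: $71,070 × 5/15 = $23,690. Book value $48,080.
Year 2: $71,070 × 4/15 = $18,952. Book value $29,128.
Year 3: $71,070 × 3/15 = $14,214. Book value $14,914.
Year 4: $71,070 × 2/15 = $9,476. Book value $5,438.

$5,438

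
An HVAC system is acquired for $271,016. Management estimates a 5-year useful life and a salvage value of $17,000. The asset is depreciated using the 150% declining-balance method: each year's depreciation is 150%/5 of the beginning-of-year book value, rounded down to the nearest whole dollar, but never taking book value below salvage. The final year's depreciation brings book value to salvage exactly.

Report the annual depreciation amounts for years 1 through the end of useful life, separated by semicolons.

Depreciable base = $271,016 − $17,000 = $254,016.
Year 1: ⌊$271,016 × 150%/5⌋ = $81,304. Book value $189,712.
Year 2: ⌊$189,712 × 150%/5⌋ = $56,913. Book value $132,799.
Year 3: ⌊$132,799 × 150%/5⌋ = $39,839. Book value $92,960.
Year 4: ⌊$92,960 × 150%/5⌋ = $27,888. Book value $65,072.
Year 5 (final): $65,072 − $17,000 = $48,072. Book value $17,000.

$81,304; $56,913; $39,839; $27,888; $48,072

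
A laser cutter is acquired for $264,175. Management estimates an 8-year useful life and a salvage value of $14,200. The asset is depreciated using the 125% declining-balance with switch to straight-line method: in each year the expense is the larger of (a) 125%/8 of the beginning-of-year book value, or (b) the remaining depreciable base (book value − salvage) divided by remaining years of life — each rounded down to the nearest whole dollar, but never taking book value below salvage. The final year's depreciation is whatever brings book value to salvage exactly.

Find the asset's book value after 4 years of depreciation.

Depreciable base = $264,175 − $14,200 = $249,975.
Year 1: DB = ⌊$264,175 × 125%/8⌋ = $41,277; SL = ⌊$249,975/8⌋ = $31,246 → take DB $41,277. Book value $222,898.
Year 2: DB = ⌊$222,898 × 125%/8⌋ = $34,827; SL = ⌊$208,698/7⌋ = $29,814 → take DB $34,827. Book value $188,071.
Year 3: DB = ⌊$188,071 × 125%/8⌋ = $29,386; SL = ⌊$173,871/6⌋ = $28,978 → take DB $29,386. Book value $158,685.
Year 4: DB = ⌊$158,685 × 125%/8⌋ = $24,794; SL = ⌊$144,485/5⌋ = $28,897 → take SL $28,897. Book value $129,788.

$129,788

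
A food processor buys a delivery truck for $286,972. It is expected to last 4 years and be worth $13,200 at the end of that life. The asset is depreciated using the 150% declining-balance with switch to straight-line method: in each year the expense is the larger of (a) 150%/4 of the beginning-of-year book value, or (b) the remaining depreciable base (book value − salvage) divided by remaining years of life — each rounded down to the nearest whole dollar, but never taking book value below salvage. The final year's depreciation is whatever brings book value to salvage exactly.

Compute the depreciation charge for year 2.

$67,259

Depreciable base = $286,972 − $13,200 = $273,772.
Year 1: DB = ⌊$286,972 × 150%/4⌋ = $107,614; SL = ⌊$273,772/4⌋ = $68,443 → take DB $107,614. Book value $179,358.
Year 2: DB = ⌊$179,358 × 150%/4⌋ = $67,259; SL = ⌊$166,158/3⌋ = $55,386 → take DB $67,259. Book value $112,099.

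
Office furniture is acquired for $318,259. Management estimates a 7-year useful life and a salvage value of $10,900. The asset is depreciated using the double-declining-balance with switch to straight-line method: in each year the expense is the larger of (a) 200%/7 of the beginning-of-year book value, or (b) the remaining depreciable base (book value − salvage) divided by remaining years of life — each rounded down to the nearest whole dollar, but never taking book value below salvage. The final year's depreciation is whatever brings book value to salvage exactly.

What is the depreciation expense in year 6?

Depreciable base = $318,259 − $10,900 = $307,359.
Year 1: DB = ⌊$318,259 × 200%/7⌋ = $90,931; SL = ⌊$307,359/7⌋ = $43,908 → take DB $90,931. Book value $227,328.
Year 2: DB = ⌊$227,328 × 200%/7⌋ = $64,950; SL = ⌊$216,428/6⌋ = $36,071 → take DB $64,950. Book value $162,378.
Year 3: DB = ⌊$162,378 × 200%/7⌋ = $46,393; SL = ⌊$151,478/5⌋ = $30,295 → take DB $46,393. Book value $115,985.
Year 4: DB = ⌊$115,985 × 200%/7⌋ = $33,138; SL = ⌊$105,085/4⌋ = $26,271 → take DB $33,138. Book value $82,847.
Year 5: DB = ⌊$82,847 × 200%/7⌋ = $23,670; SL = ⌊$71,947/3⌋ = $23,982 → take SL $23,982. Book value $58,865.
Year 6: DB = ⌊$58,865 × 200%/7⌋ = $16,818; SL = ⌊$47,965/2⌋ = $23,982 → take SL $23,982. Book value $34,883.

$23,982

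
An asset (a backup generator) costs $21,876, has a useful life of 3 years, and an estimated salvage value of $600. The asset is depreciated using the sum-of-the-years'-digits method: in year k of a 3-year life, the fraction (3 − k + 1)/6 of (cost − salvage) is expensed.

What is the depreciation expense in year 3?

$3,546

Depreciable base = $21,876 − $600 = $21,276.
Sum of the years' digits = 3+2+1 = 6.
Year 1: $21,276 × 3/6 = $10,638. Book value $11,238.
Year 2: $21,276 × 2/6 = $7,092. Book value $4,146.
Year 3: $21,276 × 1/6 = $3,546. Book value $600.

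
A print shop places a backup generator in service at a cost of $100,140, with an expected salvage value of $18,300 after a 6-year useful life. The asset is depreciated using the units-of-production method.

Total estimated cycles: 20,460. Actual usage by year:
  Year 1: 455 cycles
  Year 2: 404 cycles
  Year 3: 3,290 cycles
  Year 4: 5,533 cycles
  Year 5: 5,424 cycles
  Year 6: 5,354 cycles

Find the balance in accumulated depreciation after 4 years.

$38,728

Depreciable base = $100,140 − $18,300 = $81,840.
Rate = $81,840 / 20,460 cycles = $4 per cycle.
Year 1: 455 × $4 = $1,820. Book value $98,320.
Year 2: 404 × $4 = $1,616. Book value $96,704.
Year 3: 3,290 × $4 = $13,160. Book value $83,544.
Year 4: 5,533 × $4 = $22,132. Book value $61,412.
Accumulated through year 4 = $100,140 − $61,412 = $38,728.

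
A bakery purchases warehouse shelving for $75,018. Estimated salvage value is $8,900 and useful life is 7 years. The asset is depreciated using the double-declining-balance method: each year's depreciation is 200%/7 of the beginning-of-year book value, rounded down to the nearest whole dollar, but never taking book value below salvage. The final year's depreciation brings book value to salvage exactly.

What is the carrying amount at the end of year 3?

$27,340

Depreciable base = $75,018 − $8,900 = $66,118.
Year 1: ⌊$75,018 × 200%/7⌋ = $21,433. Book value $53,585.
Year 2: ⌊$53,585 × 200%/7⌋ = $15,310. Book value $38,275.
Year 3: ⌊$38,275 × 200%/7⌋ = $10,935. Book value $27,340.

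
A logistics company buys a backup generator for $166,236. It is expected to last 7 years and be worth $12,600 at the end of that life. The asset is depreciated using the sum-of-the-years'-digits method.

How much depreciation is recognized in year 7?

$5,487

Depreciable base = $166,236 − $12,600 = $153,636.
Sum of the years' digits = 7+6+5+4+3+2+1 = 28.
Year 1: $153,636 × 7/28 = $38,409. Book value $127,827.
Year 2: $153,636 × 6/28 = $32,922. Book value $94,905.
Year 3: $153,636 × 5/28 = $27,435. Book value $67,470.
Year 4: $153,636 × 4/28 = $21,948. Book value $45,522.
Year 5: $153,636 × 3/28 = $16,461. Book value $29,061.
Year 6: $153,636 × 2/28 = $10,974. Book value $18,087.
Year 7: $153,636 × 1/28 = $5,487. Book value $12,600.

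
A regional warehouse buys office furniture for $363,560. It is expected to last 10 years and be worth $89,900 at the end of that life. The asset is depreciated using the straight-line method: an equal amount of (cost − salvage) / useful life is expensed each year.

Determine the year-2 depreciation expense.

Depreciable base = $363,560 − $89,900 = $273,660.
Annual expense = $273,660 / 10 = $27,366.

$27,366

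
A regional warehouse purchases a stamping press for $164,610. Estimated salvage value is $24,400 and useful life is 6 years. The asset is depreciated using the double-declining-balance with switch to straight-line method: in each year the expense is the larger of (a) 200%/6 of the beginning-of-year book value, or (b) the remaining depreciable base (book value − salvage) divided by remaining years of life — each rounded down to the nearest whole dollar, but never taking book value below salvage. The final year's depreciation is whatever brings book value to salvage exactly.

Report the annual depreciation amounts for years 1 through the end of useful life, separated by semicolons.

Depreciable base = $164,610 − $24,400 = $140,210.
Year 1: DB = ⌊$164,610 × 200%/6⌋ = $54,870; SL = ⌊$140,210/6⌋ = $23,368 → take DB $54,870. Book value $109,740.
Year 2: DB = ⌊$109,740 × 200%/6⌋ = $36,580; SL = ⌊$85,340/5⌋ = $17,068 → take DB $36,580. Book value $73,160.
Year 3: DB = ⌊$73,160 × 200%/6⌋ = $24,386; SL = ⌊$48,760/4⌋ = $12,190 → take DB $24,386. Book value $48,774.
Year 4: DB = ⌊$48,774 × 200%/6⌋ = $16,258; SL = ⌊$24,374/3⌋ = $8,124 → take DB $16,258. Book value $32,516.
Year 5: DB = ⌊$32,516 × 200%/6⌋ = $10,838; SL = ⌊$8,116/2⌋ = $4,058 → take DB $10,838, capped at $8,116. Book value $24,400.
Year 6 (final): $24,400 − $24,400 = $0. Book value $24,400.

$54,870; $36,580; $24,386; $16,258; $8,116; $0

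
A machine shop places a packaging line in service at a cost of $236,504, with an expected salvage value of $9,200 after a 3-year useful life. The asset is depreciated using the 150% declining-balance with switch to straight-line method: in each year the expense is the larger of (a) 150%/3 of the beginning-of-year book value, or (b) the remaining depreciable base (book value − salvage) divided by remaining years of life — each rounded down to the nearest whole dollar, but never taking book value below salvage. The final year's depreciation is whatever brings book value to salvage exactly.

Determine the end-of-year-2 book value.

Depreciable base = $236,504 − $9,200 = $227,304.
Year 1: DB = ⌊$236,504 × 150%/3⌋ = $118,252; SL = ⌊$227,304/3⌋ = $75,768 → take DB $118,252. Book value $118,252.
Year 2: DB = ⌊$118,252 × 150%/3⌋ = $59,126; SL = ⌊$109,052/2⌋ = $54,526 → take DB $59,126. Book value $59,126.

$59,126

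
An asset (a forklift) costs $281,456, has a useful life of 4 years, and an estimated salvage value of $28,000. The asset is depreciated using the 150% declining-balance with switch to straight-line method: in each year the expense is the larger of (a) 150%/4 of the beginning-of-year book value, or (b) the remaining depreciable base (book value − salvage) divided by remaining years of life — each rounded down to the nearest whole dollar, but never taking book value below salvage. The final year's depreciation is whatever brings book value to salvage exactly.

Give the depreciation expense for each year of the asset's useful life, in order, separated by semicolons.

Depreciable base = $281,456 − $28,000 = $253,456.
Year 1: DB = ⌊$281,456 × 150%/4⌋ = $105,546; SL = ⌊$253,456/4⌋ = $63,364 → take DB $105,546. Book value $175,910.
Year 2: DB = ⌊$175,910 × 150%/4⌋ = $65,966; SL = ⌊$147,910/3⌋ = $49,303 → take DB $65,966. Book value $109,944.
Year 3: DB = ⌊$109,944 × 150%/4⌋ = $41,229; SL = ⌊$81,944/2⌋ = $40,972 → take DB $41,229. Book value $68,715.
Year 4 (final): $68,715 − $28,000 = $40,715. Book value $28,000.

$105,546; $65,966; $41,229; $40,715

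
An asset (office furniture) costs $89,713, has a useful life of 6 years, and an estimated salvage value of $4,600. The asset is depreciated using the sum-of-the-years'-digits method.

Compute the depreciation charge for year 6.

Depreciable base = $89,713 − $4,600 = $85,113.
Sum of the years' digits = 6+5+4+3+2+1 = 21.
Year 1: $85,113 × 6/21 = $24,318. Book value $65,395.
Year 2: $85,113 × 5/21 = $20,265. Book value $45,130.
Year 3: $85,113 × 4/21 = $16,212. Book value $28,918.
Year 4: $85,113 × 3/21 = $12,159. Book value $16,759.
Year 5: $85,113 × 2/21 = $8,106. Book value $8,653.
Year 6: $85,113 × 1/21 = $4,053. Book value $4,600.

$4,053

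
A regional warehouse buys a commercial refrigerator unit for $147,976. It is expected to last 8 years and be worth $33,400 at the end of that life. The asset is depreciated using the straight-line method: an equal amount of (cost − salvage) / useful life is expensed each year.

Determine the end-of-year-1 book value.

$133,654

Depreciable base = $147,976 − $33,400 = $114,576.
Annual expense = $114,576 / 8 = $14,322.
End of year 1: book value $133,654.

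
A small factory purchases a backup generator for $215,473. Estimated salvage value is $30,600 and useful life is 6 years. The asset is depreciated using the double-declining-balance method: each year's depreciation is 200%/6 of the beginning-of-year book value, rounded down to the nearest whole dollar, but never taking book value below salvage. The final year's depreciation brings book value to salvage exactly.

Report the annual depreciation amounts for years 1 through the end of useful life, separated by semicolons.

Depreciable base = $215,473 − $30,600 = $184,873.
Year 1: ⌊$215,473 × 200%/6⌋ = $71,824. Book value $143,649.
Year 2: ⌊$143,649 × 200%/6⌋ = $47,883. Book value $95,766.
Year 3: ⌊$95,766 × 200%/6⌋ = $31,922. Book value $63,844.
Year 4: ⌊$63,844 × 200%/6⌋ = $21,281. Book value $42,563.
Year 5: ⌊$42,563 × 200%/6⌋ = $14,187, capped at $11,963. Book value $30,600.
Year 6 (final): $30,600 − $30,600 = $0. Book value $30,600.

$71,824; $47,883; $31,922; $21,281; $11,963; $0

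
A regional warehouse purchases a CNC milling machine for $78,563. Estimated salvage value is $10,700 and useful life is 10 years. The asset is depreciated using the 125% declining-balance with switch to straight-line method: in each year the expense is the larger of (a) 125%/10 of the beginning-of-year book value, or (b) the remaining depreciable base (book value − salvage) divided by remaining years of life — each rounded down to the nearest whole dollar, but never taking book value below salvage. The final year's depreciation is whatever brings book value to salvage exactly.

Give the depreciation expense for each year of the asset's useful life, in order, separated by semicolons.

Depreciable base = $78,563 − $10,700 = $67,863.
Year 1: DB = ⌊$78,563 × 125%/10⌋ = $9,820; SL = ⌊$67,863/10⌋ = $6,786 → take DB $9,820. Book value $68,743.
Year 2: DB = ⌊$68,743 × 125%/10⌋ = $8,592; SL = ⌊$58,043/9⌋ = $6,449 → take DB $8,592. Book value $60,151.
Year 3: DB = ⌊$60,151 × 125%/10⌋ = $7,518; SL = ⌊$49,451/8⌋ = $6,181 → take DB $7,518. Book value $52,633.
Year 4: DB = ⌊$52,633 × 125%/10⌋ = $6,579; SL = ⌊$41,933/7⌋ = $5,990 → take DB $6,579. Book value $46,054.
Year 5: DB = ⌊$46,054 × 125%/10⌋ = $5,756; SL = ⌊$35,354/6⌋ = $5,892 → take SL $5,892. Book value $40,162.
Year 6: DB = ⌊$40,162 × 125%/10⌋ = $5,020; SL = ⌊$29,462/5⌋ = $5,892 → take SL $5,892. Book value $34,270.
Year 7: DB = ⌊$34,270 × 125%/10⌋ = $4,283; SL = ⌊$23,570/4⌋ = $5,892 → take SL $5,892. Book value $28,378.
Year 8: DB = ⌊$28,378 × 125%/10⌋ = $3,547; SL = ⌊$17,678/3⌋ = $5,892 → take SL $5,892. Book value $22,486.
Year 9: DB = ⌊$22,486 × 125%/10⌋ = $2,810; SL = ⌊$11,786/2⌋ = $5,893 → take SL $5,893. Book value $16,593.
Year 10 (final): $16,593 − $10,700 = $5,893. Book value $10,700.

$9,820; $8,592; $7,518; $6,579; $5,892; $5,892; $5,892; $5,892; $5,893; $5,893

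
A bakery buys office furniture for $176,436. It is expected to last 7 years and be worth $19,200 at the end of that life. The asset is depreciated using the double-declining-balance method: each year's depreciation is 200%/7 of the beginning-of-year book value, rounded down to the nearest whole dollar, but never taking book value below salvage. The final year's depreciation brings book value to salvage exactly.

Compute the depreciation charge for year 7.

$4,234

Depreciable base = $176,436 − $19,200 = $157,236.
Year 1: ⌊$176,436 × 200%/7⌋ = $50,410. Book value $126,026.
Year 2: ⌊$126,026 × 200%/7⌋ = $36,007. Book value $90,019.
Year 3: ⌊$90,019 × 200%/7⌋ = $25,719. Book value $64,300.
Year 4: ⌊$64,300 × 200%/7⌋ = $18,371. Book value $45,929.
Year 5: ⌊$45,929 × 200%/7⌋ = $13,122. Book value $32,807.
Year 6: ⌊$32,807 × 200%/7⌋ = $9,373. Book value $23,434.
Year 7 (final): $23,434 − $19,200 = $4,234. Book value $19,200.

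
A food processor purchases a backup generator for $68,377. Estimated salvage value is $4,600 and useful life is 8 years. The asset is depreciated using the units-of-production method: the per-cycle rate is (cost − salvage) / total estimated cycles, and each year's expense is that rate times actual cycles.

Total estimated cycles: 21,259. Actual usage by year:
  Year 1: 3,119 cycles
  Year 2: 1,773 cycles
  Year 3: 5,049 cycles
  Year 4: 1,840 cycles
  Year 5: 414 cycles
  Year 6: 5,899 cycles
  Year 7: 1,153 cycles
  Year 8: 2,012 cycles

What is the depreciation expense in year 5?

$1,242

Depreciable base = $68,377 − $4,600 = $63,777.
Rate = $63,777 / 21,259 cycles = $3 per cycle.
Year 1: 3,119 × $3 = $9,357. Book value $59,020.
Year 2: 1,773 × $3 = $5,319. Book value $53,701.
Year 3: 5,049 × $3 = $15,147. Book value $38,554.
Year 4: 1,840 × $3 = $5,520. Book value $33,034.
Year 5: 414 × $3 = $1,242. Book value $31,792.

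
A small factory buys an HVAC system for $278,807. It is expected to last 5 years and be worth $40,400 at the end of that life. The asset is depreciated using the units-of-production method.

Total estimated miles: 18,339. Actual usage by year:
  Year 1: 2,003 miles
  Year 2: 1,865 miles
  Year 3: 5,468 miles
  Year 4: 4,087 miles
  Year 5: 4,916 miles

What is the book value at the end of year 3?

$157,439

Depreciable base = $278,807 − $40,400 = $238,407.
Rate = $238,407 / 18,339 miles = $13 per mile.
Year 1: 2,003 × $13 = $26,039. Book value $252,768.
Year 2: 1,865 × $13 = $24,245. Book value $228,523.
Year 3: 5,468 × $13 = $71,084. Book value $157,439.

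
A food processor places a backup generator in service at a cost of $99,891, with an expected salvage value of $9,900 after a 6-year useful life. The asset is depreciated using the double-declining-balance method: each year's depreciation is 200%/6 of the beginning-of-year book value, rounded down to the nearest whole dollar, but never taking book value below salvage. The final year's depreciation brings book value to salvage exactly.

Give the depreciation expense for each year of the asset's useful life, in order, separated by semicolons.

$33,297; $22,198; $14,798; $9,866; $6,577; $3,255

Depreciable base = $99,891 − $9,900 = $89,991.
Year 1: ⌊$99,891 × 200%/6⌋ = $33,297. Book value $66,594.
Year 2: ⌊$66,594 × 200%/6⌋ = $22,198. Book value $44,396.
Year 3: ⌊$44,396 × 200%/6⌋ = $14,798. Book value $29,598.
Year 4: ⌊$29,598 × 200%/6⌋ = $9,866. Book value $19,732.
Year 5: ⌊$19,732 × 200%/6⌋ = $6,577. Book value $13,155.
Year 6 (final): $13,155 − $9,900 = $3,255. Book value $9,900.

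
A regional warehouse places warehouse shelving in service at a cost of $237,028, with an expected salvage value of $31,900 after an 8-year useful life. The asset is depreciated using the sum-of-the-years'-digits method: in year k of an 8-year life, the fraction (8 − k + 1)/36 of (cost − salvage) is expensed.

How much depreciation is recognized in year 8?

$5,698

Depreciable base = $237,028 − $31,900 = $205,128.
Sum of the years' digits = 8+7+6+5+4+3+2+1 = 36.
Year 1: $205,128 × 8/36 = $45,584. Book value $191,444.
Year 2: $205,128 × 7/36 = $39,886. Book value $151,558.
Year 3: $205,128 × 6/36 = $34,188. Book value $117,370.
Year 4: $205,128 × 5/36 = $28,490. Book value $88,880.
Year 5: $205,128 × 4/36 = $22,792. Book value $66,088.
Year 6: $205,128 × 3/36 = $17,094. Book value $48,994.
Year 7: $205,128 × 2/36 = $11,396. Book value $37,598.
Year 8: $205,128 × 1/36 = $5,698. Book value $31,900.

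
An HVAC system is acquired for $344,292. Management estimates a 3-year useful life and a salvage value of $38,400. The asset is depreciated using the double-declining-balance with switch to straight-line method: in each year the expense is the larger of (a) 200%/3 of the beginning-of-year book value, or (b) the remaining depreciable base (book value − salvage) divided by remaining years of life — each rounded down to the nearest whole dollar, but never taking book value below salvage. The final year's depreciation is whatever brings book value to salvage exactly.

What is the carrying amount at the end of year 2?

Depreciable base = $344,292 − $38,400 = $305,892.
Year 1: DB = ⌊$344,292 × 200%/3⌋ = $229,528; SL = ⌊$305,892/3⌋ = $101,964 → take DB $229,528. Book value $114,764.
Year 2: DB = ⌊$114,764 × 200%/3⌋ = $76,509; SL = ⌊$76,364/2⌋ = $38,182 → take DB $76,509, capped at $76,364. Book value $38,400.

$38,400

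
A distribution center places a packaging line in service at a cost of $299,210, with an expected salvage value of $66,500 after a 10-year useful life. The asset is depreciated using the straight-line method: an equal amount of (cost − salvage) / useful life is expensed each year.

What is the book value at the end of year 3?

$229,397

Depreciable base = $299,210 − $66,500 = $232,710.
Annual expense = $232,710 / 10 = $23,271.
End of year 1: book value $275,939.
End of year 2: book value $252,668.
End of year 3: book value $229,397.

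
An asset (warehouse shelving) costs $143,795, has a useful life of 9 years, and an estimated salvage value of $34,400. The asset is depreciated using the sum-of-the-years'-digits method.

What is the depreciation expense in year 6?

Depreciable base = $143,795 − $34,400 = $109,395.
Sum of the years' digits = 9+8+7+6+5+4+3+2+1 = 45.
Year 1: $109,395 × 9/45 = $21,879. Book value $121,916.
Year 2: $109,395 × 8/45 = $19,448. Book value $102,468.
Year 3: $109,395 × 7/45 = $17,017. Book value $85,451.
Year 4: $109,395 × 6/45 = $14,586. Book value $70,865.
Year 5: $109,395 × 5/45 = $12,155. Book value $58,710.
Year 6: $109,395 × 4/45 = $9,724. Book value $48,986.

$9,724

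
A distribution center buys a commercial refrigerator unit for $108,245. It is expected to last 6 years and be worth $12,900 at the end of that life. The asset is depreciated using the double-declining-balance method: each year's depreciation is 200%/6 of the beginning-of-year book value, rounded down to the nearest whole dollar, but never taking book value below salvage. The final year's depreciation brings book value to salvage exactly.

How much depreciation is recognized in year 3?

Depreciable base = $108,245 − $12,900 = $95,345.
Year 1: ⌊$108,245 × 200%/6⌋ = $36,081. Book value $72,164.
Year 2: ⌊$72,164 × 200%/6⌋ = $24,054. Book value $48,110.
Year 3: ⌊$48,110 × 200%/6⌋ = $16,036. Book value $32,074.

$16,036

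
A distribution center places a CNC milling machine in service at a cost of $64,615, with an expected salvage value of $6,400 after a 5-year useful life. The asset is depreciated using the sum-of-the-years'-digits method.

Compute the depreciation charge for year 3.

$11,643

Depreciable base = $64,615 − $6,400 = $58,215.
Sum of the years' digits = 5+4+3+2+1 = 15.
Year 1: $58,215 × 5/15 = $19,405. Book value $45,210.
Year 2: $58,215 × 4/15 = $15,524. Book value $29,686.
Year 3: $58,215 × 3/15 = $11,643. Book value $18,043.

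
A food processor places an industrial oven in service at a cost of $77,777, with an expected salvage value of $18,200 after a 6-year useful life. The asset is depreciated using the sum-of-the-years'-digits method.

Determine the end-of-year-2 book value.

Depreciable base = $77,777 − $18,200 = $59,577.
Sum of the years' digits = 6+5+4+3+2+1 = 21.
Year 1: $59,577 × 6/21 = $17,022. Book value $60,755.
Year 2: $59,577 × 5/21 = $14,185. Book value $46,570.

$46,570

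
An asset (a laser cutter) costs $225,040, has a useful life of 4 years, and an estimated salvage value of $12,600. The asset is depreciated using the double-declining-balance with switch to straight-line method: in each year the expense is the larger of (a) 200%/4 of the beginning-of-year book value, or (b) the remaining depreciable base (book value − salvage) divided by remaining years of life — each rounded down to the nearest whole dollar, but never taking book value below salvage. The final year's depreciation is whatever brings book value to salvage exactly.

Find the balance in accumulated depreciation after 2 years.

$168,780

Depreciable base = $225,040 − $12,600 = $212,440.
Year 1: DB = ⌊$225,040 × 200%/4⌋ = $112,520; SL = ⌊$212,440/4⌋ = $53,110 → take DB $112,520. Book value $112,520.
Year 2: DB = ⌊$112,520 × 200%/4⌋ = $56,260; SL = ⌊$99,920/3⌋ = $33,306 → take DB $56,260. Book value $56,260.
Accumulated through year 2 = $225,040 − $56,260 = $168,780.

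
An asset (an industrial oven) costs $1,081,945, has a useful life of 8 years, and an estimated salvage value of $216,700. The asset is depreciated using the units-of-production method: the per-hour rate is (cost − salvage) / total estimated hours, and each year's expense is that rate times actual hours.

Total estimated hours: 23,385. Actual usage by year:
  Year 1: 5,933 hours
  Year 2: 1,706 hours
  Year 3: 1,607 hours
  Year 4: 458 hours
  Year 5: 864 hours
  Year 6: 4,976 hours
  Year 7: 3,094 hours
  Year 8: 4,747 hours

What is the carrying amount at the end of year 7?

$392,339

Depreciable base = $1,081,945 − $216,700 = $865,245.
Rate = $865,245 / 23,385 hours = $37 per hour.
Year 1: 5,933 × $37 = $219,521. Book value $862,424.
Year 2: 1,706 × $37 = $63,122. Book value $799,302.
Year 3: 1,607 × $37 = $59,459. Book value $739,843.
Year 4: 458 × $37 = $16,946. Book value $722,897.
Year 5: 864 × $37 = $31,968. Book value $690,929.
Year 6: 4,976 × $37 = $184,112. Book value $506,817.
Year 7: 3,094 × $37 = $114,478. Book value $392,339.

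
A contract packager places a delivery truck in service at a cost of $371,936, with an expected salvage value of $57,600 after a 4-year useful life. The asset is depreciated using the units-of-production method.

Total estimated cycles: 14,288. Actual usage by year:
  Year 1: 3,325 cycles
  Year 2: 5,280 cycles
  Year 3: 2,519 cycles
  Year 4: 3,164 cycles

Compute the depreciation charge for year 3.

$55,418

Depreciable base = $371,936 − $57,600 = $314,336.
Rate = $314,336 / 14,288 cycles = $22 per cycle.
Year 1: 3,325 × $22 = $73,150. Book value $298,786.
Year 2: 5,280 × $22 = $116,160. Book value $182,626.
Year 3: 2,519 × $22 = $55,418. Book value $127,208.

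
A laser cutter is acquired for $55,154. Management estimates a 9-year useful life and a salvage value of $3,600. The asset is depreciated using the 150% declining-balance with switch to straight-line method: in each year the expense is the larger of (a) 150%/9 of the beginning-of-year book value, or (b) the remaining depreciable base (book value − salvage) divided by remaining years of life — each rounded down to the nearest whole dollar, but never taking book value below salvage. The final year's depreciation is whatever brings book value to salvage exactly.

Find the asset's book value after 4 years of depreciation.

$26,600

Depreciable base = $55,154 − $3,600 = $51,554.
Year 1: DB = ⌊$55,154 × 150%/9⌋ = $9,192; SL = ⌊$51,554/9⌋ = $5,728 → take DB $9,192. Book value $45,962.
Year 2: DB = ⌊$45,962 × 150%/9⌋ = $7,660; SL = ⌊$42,362/8⌋ = $5,295 → take DB $7,660. Book value $38,302.
Year 3: DB = ⌊$38,302 × 150%/9⌋ = $6,383; SL = ⌊$34,702/7⌋ = $4,957 → take DB $6,383. Book value $31,919.
Year 4: DB = ⌊$31,919 × 150%/9⌋ = $5,319; SL = ⌊$28,319/6⌋ = $4,719 → take DB $5,319. Book value $26,600.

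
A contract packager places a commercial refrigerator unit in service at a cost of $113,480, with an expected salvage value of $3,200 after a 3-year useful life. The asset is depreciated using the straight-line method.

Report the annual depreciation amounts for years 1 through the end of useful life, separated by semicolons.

$36,760; $36,760; $36,760

Depreciable base = $113,480 − $3,200 = $110,280.
Annual expense = $110,280 / 3 = $36,760.
End of year 1: book value $76,720.
End of year 2: book value $39,960.
End of year 3: book value $3,200.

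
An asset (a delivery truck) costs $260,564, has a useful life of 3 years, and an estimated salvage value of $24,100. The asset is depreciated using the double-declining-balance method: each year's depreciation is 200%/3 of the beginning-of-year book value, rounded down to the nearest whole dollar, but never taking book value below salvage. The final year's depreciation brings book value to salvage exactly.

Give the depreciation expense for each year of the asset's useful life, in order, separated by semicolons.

Depreciable base = $260,564 − $24,100 = $236,464.
Year 1: ⌊$260,564 × 200%/3⌋ = $173,709. Book value $86,855.
Year 2: ⌊$86,855 × 200%/3⌋ = $57,903. Book value $28,952.
Year 3 (final): $28,952 − $24,100 = $4,852. Book value $24,100.

$173,709; $57,903; $4,852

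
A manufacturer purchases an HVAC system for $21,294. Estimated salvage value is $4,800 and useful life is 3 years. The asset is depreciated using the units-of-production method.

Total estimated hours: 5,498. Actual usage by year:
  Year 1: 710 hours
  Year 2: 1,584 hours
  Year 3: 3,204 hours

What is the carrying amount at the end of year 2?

Depreciable base = $21,294 − $4,800 = $16,494.
Rate = $16,494 / 5,498 hours = $3 per hour.
Year 1: 710 × $3 = $2,130. Book value $19,164.
Year 2: 1,584 × $3 = $4,752. Book value $14,412.

$14,412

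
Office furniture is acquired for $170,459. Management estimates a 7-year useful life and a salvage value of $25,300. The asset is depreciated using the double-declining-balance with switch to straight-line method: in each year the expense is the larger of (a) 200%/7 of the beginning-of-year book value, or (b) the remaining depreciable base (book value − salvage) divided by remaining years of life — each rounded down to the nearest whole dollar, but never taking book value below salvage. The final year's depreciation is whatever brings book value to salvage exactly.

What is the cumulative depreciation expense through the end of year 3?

Depreciable base = $170,459 − $25,300 = $145,159.
Year 1: DB = ⌊$170,459 × 200%/7⌋ = $48,702; SL = ⌊$145,159/7⌋ = $20,737 → take DB $48,702. Book value $121,757.
Year 2: DB = ⌊$121,757 × 200%/7⌋ = $34,787; SL = ⌊$96,457/6⌋ = $16,076 → take DB $34,787. Book value $86,970.
Year 3: DB = ⌊$86,970 × 200%/7⌋ = $24,848; SL = ⌊$61,670/5⌋ = $12,334 → take DB $24,848. Book value $62,122.
Accumulated through year 3 = $170,459 − $62,122 = $108,337.

$108,337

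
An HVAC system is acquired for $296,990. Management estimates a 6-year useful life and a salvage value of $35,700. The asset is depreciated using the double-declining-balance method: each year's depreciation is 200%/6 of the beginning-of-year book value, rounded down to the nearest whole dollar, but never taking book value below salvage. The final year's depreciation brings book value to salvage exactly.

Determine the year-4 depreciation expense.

$29,332

Depreciable base = $296,990 − $35,700 = $261,290.
Year 1: ⌊$296,990 × 200%/6⌋ = $98,996. Book value $197,994.
Year 2: ⌊$197,994 × 200%/6⌋ = $65,998. Book value $131,996.
Year 3: ⌊$131,996 × 200%/6⌋ = $43,998. Book value $87,998.
Year 4: ⌊$87,998 × 200%/6⌋ = $29,332. Book value $58,666.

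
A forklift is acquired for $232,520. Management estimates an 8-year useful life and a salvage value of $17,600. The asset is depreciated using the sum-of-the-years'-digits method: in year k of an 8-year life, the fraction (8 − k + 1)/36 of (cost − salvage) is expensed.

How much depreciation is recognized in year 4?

Depreciable base = $232,520 − $17,600 = $214,920.
Sum of the years' digits = 8+7+6+5+4+3+2+1 = 36.
Year 1: $214,920 × 8/36 = $47,760. Book value $184,760.
Year 2: $214,920 × 7/36 = $41,790. Book value $142,970.
Year 3: $214,920 × 6/36 = $35,820. Book value $107,150.
Year 4: $214,920 × 5/36 = $29,850. Book value $77,300.

$29,850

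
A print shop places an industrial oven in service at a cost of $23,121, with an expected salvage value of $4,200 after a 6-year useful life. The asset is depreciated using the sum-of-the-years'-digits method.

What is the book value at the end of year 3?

Depreciable base = $23,121 − $4,200 = $18,921.
Sum of the years' digits = 6+5+4+3+2+1 = 21.
Year 1: $18,921 × 6/21 = $5,406. Book value $17,715.
Year 2: $18,921 × 5/21 = $4,505. Book value $13,210.
Year 3: $18,921 × 4/21 = $3,604. Book value $9,606.

$9,606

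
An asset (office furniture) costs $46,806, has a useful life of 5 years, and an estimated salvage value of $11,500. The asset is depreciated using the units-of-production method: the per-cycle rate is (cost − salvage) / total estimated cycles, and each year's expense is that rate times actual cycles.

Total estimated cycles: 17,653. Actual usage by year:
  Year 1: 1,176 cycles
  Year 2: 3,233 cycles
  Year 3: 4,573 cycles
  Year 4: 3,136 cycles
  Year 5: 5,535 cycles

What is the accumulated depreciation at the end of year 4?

Depreciable base = $46,806 − $11,500 = $35,306.
Rate = $35,306 / 17,653 cycles = $2 per cycle.
Year 1: 1,176 × $2 = $2,352. Book value $44,454.
Year 2: 3,233 × $2 = $6,466. Book value $37,988.
Year 3: 4,573 × $2 = $9,146. Book value $28,842.
Year 4: 3,136 × $2 = $6,272. Book value $22,570.
Accumulated through year 4 = $46,806 − $22,570 = $24,236.

$24,236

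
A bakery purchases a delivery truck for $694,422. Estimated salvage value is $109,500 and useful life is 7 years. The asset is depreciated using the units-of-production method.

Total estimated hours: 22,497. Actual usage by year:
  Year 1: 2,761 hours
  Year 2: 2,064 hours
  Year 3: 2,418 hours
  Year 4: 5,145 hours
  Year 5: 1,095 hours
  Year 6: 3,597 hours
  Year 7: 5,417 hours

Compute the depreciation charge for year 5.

$28,470

Depreciable base = $694,422 − $109,500 = $584,922.
Rate = $584,922 / 22,497 hours = $26 per hour.
Year 1: 2,761 × $26 = $71,786. Book value $622,636.
Year 2: 2,064 × $26 = $53,664. Book value $568,972.
Year 3: 2,418 × $26 = $62,868. Book value $506,104.
Year 4: 5,145 × $26 = $133,770. Book value $372,334.
Year 5: 1,095 × $26 = $28,470. Book value $343,864.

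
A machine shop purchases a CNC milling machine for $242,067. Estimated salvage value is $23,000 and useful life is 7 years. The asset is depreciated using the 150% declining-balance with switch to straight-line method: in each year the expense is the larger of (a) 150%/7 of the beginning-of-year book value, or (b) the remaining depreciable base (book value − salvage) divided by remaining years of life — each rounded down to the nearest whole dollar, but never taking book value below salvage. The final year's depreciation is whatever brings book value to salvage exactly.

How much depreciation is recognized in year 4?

Depreciable base = $242,067 − $23,000 = $219,067.
Year 1: DB = ⌊$242,067 × 150%/7⌋ = $51,871; SL = ⌊$219,067/7⌋ = $31,295 → take DB $51,871. Book value $190,196.
Year 2: DB = ⌊$190,196 × 150%/7⌋ = $40,756; SL = ⌊$167,196/6⌋ = $27,866 → take DB $40,756. Book value $149,440.
Year 3: DB = ⌊$149,440 × 150%/7⌋ = $32,022; SL = ⌊$126,440/5⌋ = $25,288 → take DB $32,022. Book value $117,418.
Year 4: DB = ⌊$117,418 × 150%/7⌋ = $25,161; SL = ⌊$94,418/4⌋ = $23,604 → take DB $25,161. Book value $92,257.

$25,161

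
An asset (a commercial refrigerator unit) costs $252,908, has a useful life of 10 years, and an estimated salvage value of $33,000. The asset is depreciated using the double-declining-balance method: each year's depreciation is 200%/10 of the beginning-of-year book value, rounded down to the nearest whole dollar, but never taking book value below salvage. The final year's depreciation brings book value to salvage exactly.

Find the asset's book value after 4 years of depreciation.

$103,592

Depreciable base = $252,908 − $33,000 = $219,908.
Year 1: ⌊$252,908 × 200%/10⌋ = $50,581. Book value $202,327.
Year 2: ⌊$202,327 × 200%/10⌋ = $40,465. Book value $161,862.
Year 3: ⌊$161,862 × 200%/10⌋ = $32,372. Book value $129,490.
Year 4: ⌊$129,490 × 200%/10⌋ = $25,898. Book value $103,592.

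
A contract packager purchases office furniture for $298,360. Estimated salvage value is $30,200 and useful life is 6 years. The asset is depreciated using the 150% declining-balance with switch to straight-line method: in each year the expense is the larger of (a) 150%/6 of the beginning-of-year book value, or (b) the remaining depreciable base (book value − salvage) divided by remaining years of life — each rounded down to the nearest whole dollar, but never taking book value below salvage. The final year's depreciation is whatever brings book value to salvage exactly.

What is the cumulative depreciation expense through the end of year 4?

Depreciable base = $298,360 − $30,200 = $268,160.
Year 1: DB = ⌊$298,360 × 150%/6⌋ = $74,590; SL = ⌊$268,160/6⌋ = $44,693 → take DB $74,590. Book value $223,770.
Year 2: DB = ⌊$223,770 × 150%/6⌋ = $55,942; SL = ⌊$193,570/5⌋ = $38,714 → take DB $55,942. Book value $167,828.
Year 3: DB = ⌊$167,828 × 150%/6⌋ = $41,957; SL = ⌊$137,628/4⌋ = $34,407 → take DB $41,957. Book value $125,871.
Year 4: DB = ⌊$125,871 × 150%/6⌋ = $31,467; SL = ⌊$95,671/3⌋ = $31,890 → take SL $31,890. Book value $93,981.
Accumulated through year 4 = $298,360 − $93,981 = $204,379.

$204,379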